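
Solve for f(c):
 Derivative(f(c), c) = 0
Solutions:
 f(c) = C1


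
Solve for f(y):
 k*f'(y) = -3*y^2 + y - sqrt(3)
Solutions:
 f(y) = C1 - y^3/k + y^2/(2*k) - sqrt(3)*y/k


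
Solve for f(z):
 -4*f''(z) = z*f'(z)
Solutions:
 f(z) = C1 + C2*erf(sqrt(2)*z/4)


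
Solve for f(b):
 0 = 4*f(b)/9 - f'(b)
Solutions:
 f(b) = C1*exp(4*b/9)


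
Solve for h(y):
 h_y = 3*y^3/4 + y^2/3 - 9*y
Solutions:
 h(y) = C1 + 3*y^4/16 + y^3/9 - 9*y^2/2


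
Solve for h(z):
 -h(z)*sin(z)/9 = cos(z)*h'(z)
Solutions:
 h(z) = C1*cos(z)^(1/9)


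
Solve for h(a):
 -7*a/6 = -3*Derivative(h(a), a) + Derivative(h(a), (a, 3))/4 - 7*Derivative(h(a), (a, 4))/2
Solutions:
 h(a) = C1 + C2*exp(a*((1260*sqrt(635) + 31751)^(-1/3) + 2 + (1260*sqrt(635) + 31751)^(1/3))/84)*sin(sqrt(3)*a*(-(1260*sqrt(635) + 31751)^(1/3) + (1260*sqrt(635) + 31751)^(-1/3))/84) + C3*exp(a*((1260*sqrt(635) + 31751)^(-1/3) + 2 + (1260*sqrt(635) + 31751)^(1/3))/84)*cos(sqrt(3)*a*(-(1260*sqrt(635) + 31751)^(1/3) + (1260*sqrt(635) + 31751)^(-1/3))/84) + C4*exp(a*(-(1260*sqrt(635) + 31751)^(1/3) - 1/(1260*sqrt(635) + 31751)^(1/3) + 1)/42) + 7*a^2/36


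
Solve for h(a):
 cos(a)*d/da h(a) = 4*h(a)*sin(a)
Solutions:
 h(a) = C1/cos(a)^4


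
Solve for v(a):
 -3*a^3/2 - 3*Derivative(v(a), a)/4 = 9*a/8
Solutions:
 v(a) = C1 - a^4/2 - 3*a^2/4


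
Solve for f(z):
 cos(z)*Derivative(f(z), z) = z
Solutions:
 f(z) = C1 + Integral(z/cos(z), z)


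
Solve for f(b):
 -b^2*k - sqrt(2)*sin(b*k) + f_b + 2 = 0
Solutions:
 f(b) = C1 + b^3*k/3 - 2*b - sqrt(2)*cos(b*k)/k


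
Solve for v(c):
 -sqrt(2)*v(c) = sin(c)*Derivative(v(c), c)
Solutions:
 v(c) = C1*(cos(c) + 1)^(sqrt(2)/2)/(cos(c) - 1)^(sqrt(2)/2)


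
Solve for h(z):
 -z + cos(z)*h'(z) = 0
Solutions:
 h(z) = C1 + Integral(z/cos(z), z)


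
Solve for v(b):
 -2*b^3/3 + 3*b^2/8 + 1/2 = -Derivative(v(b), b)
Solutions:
 v(b) = C1 + b^4/6 - b^3/8 - b/2


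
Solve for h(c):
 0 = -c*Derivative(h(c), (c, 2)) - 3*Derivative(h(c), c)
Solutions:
 h(c) = C1 + C2/c^2


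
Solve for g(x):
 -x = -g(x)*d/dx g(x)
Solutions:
 g(x) = -sqrt(C1 + x^2)
 g(x) = sqrt(C1 + x^2)


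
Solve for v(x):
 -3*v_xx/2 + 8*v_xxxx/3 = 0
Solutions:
 v(x) = C1 + C2*x + C3*exp(-3*x/4) + C4*exp(3*x/4)


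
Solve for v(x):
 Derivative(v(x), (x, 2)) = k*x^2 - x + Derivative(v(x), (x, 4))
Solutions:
 v(x) = C1 + C2*x + C3*exp(-x) + C4*exp(x) + k*x^4/12 + k*x^2 - x^3/6


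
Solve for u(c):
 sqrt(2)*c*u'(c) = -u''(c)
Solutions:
 u(c) = C1 + C2*erf(2^(3/4)*c/2)


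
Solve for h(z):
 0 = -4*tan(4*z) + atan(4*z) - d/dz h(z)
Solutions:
 h(z) = C1 + z*atan(4*z) - log(16*z^2 + 1)/8 + log(cos(4*z))


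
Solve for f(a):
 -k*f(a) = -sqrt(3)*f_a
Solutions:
 f(a) = C1*exp(sqrt(3)*a*k/3)


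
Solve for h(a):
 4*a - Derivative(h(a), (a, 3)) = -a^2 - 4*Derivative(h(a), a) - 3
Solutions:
 h(a) = C1 + C2*exp(-2*a) + C3*exp(2*a) - a^3/12 - a^2/2 - 7*a/8


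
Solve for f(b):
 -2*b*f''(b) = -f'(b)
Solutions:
 f(b) = C1 + C2*b^(3/2)


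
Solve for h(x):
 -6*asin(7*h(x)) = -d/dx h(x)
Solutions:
 Integral(1/asin(7*_y), (_y, h(x))) = C1 + 6*x


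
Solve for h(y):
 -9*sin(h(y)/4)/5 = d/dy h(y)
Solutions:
 9*y/5 + 2*log(cos(h(y)/4) - 1) - 2*log(cos(h(y)/4) + 1) = C1


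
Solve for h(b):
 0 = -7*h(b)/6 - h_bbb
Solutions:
 h(b) = C3*exp(-6^(2/3)*7^(1/3)*b/6) + (C1*sin(2^(2/3)*3^(1/6)*7^(1/3)*b/4) + C2*cos(2^(2/3)*3^(1/6)*7^(1/3)*b/4))*exp(6^(2/3)*7^(1/3)*b/12)


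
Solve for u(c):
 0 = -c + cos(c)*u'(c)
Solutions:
 u(c) = C1 + Integral(c/cos(c), c)


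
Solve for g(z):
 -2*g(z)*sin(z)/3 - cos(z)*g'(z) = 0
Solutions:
 g(z) = C1*cos(z)^(2/3)


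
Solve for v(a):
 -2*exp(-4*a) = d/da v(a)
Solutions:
 v(a) = C1 + exp(-4*a)/2


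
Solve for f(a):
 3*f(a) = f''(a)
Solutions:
 f(a) = C1*exp(-sqrt(3)*a) + C2*exp(sqrt(3)*a)


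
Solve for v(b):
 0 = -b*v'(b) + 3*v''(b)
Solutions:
 v(b) = C1 + C2*erfi(sqrt(6)*b/6)


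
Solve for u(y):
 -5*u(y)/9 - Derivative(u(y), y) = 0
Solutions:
 u(y) = C1*exp(-5*y/9)


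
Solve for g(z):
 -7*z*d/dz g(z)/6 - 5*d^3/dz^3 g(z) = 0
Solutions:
 g(z) = C1 + Integral(C2*airyai(-30^(2/3)*7^(1/3)*z/30) + C3*airybi(-30^(2/3)*7^(1/3)*z/30), z)


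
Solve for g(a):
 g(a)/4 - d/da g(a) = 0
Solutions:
 g(a) = C1*exp(a/4)


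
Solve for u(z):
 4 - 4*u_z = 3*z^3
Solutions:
 u(z) = C1 - 3*z^4/16 + z


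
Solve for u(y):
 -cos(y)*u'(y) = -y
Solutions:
 u(y) = C1 + Integral(y/cos(y), y)


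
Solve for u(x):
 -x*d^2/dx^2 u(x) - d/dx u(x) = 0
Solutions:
 u(x) = C1 + C2*log(x)


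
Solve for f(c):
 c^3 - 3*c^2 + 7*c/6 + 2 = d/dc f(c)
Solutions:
 f(c) = C1 + c^4/4 - c^3 + 7*c^2/12 + 2*c


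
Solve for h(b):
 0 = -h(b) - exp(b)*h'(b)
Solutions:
 h(b) = C1*exp(exp(-b))


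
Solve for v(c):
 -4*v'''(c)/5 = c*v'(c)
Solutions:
 v(c) = C1 + Integral(C2*airyai(-10^(1/3)*c/2) + C3*airybi(-10^(1/3)*c/2), c)


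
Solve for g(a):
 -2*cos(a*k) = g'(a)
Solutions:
 g(a) = C1 - 2*sin(a*k)/k


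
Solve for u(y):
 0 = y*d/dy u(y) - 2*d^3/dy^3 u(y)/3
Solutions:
 u(y) = C1 + Integral(C2*airyai(2^(2/3)*3^(1/3)*y/2) + C3*airybi(2^(2/3)*3^(1/3)*y/2), y)


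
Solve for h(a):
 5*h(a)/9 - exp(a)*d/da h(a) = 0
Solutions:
 h(a) = C1*exp(-5*exp(-a)/9)


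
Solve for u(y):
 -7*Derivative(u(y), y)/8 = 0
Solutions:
 u(y) = C1


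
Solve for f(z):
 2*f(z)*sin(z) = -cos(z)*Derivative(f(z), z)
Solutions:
 f(z) = C1*cos(z)^2


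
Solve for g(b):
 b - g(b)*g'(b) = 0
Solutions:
 g(b) = -sqrt(C1 + b^2)
 g(b) = sqrt(C1 + b^2)


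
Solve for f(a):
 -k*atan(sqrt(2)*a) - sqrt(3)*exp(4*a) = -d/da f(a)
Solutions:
 f(a) = C1 + k*(a*atan(sqrt(2)*a) - sqrt(2)*log(2*a^2 + 1)/4) + sqrt(3)*exp(4*a)/4


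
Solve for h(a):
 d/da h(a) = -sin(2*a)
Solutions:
 h(a) = C1 + cos(2*a)/2


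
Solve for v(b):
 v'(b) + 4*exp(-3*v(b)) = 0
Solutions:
 v(b) = log(C1 - 12*b)/3
 v(b) = log((-3^(1/3) - 3^(5/6)*I)*(C1 - 4*b)^(1/3)/2)
 v(b) = log((-3^(1/3) + 3^(5/6)*I)*(C1 - 4*b)^(1/3)/2)


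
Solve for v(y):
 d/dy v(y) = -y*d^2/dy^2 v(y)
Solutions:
 v(y) = C1 + C2*log(y)


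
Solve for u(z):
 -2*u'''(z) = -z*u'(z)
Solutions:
 u(z) = C1 + Integral(C2*airyai(2^(2/3)*z/2) + C3*airybi(2^(2/3)*z/2), z)


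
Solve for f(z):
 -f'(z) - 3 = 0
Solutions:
 f(z) = C1 - 3*z


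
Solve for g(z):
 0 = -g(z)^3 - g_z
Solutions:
 g(z) = -sqrt(2)*sqrt(-1/(C1 - z))/2
 g(z) = sqrt(2)*sqrt(-1/(C1 - z))/2


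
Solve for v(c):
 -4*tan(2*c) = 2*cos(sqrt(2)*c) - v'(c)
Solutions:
 v(c) = C1 - 2*log(cos(2*c)) + sqrt(2)*sin(sqrt(2)*c)


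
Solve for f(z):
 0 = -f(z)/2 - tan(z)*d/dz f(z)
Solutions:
 f(z) = C1/sqrt(sin(z))


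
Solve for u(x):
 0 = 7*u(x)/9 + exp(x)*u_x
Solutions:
 u(x) = C1*exp(7*exp(-x)/9)


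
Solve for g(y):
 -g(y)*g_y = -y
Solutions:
 g(y) = -sqrt(C1 + y^2)
 g(y) = sqrt(C1 + y^2)


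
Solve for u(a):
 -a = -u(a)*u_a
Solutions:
 u(a) = -sqrt(C1 + a^2)
 u(a) = sqrt(C1 + a^2)


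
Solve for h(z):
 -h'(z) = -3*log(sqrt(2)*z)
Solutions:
 h(z) = C1 + 3*z*log(z) - 3*z + 3*z*log(2)/2


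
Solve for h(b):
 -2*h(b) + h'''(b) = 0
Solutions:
 h(b) = C3*exp(2^(1/3)*b) + (C1*sin(2^(1/3)*sqrt(3)*b/2) + C2*cos(2^(1/3)*sqrt(3)*b/2))*exp(-2^(1/3)*b/2)


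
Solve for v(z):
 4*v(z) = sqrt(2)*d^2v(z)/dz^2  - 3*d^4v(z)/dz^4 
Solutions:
 v(z) = (C1*sin(sqrt(2)*3^(3/4)*z*sin(atan(sqrt(23))/2)/3) + C2*cos(sqrt(2)*3^(3/4)*z*sin(atan(sqrt(23))/2)/3))*exp(-sqrt(2)*3^(3/4)*z*cos(atan(sqrt(23))/2)/3) + (C3*sin(sqrt(2)*3^(3/4)*z*sin(atan(sqrt(23))/2)/3) + C4*cos(sqrt(2)*3^(3/4)*z*sin(atan(sqrt(23))/2)/3))*exp(sqrt(2)*3^(3/4)*z*cos(atan(sqrt(23))/2)/3)


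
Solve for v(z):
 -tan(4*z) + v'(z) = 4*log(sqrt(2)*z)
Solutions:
 v(z) = C1 + 4*z*log(z) - 4*z + 2*z*log(2) - log(cos(4*z))/4


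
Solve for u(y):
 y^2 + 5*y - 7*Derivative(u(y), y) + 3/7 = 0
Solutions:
 u(y) = C1 + y^3/21 + 5*y^2/14 + 3*y/49


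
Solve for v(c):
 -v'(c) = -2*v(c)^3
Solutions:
 v(c) = -sqrt(2)*sqrt(-1/(C1 + 2*c))/2
 v(c) = sqrt(2)*sqrt(-1/(C1 + 2*c))/2


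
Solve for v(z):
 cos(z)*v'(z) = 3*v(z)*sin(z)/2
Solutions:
 v(z) = C1/cos(z)^(3/2)


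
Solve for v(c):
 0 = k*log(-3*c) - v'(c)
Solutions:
 v(c) = C1 + c*k*log(-c) + c*k*(-1 + log(3))


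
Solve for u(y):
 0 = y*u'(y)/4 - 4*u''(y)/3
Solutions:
 u(y) = C1 + C2*erfi(sqrt(6)*y/8)


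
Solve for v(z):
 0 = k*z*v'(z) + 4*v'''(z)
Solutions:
 v(z) = C1 + Integral(C2*airyai(2^(1/3)*z*(-k)^(1/3)/2) + C3*airybi(2^(1/3)*z*(-k)^(1/3)/2), z)


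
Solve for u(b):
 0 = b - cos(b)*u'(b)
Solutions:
 u(b) = C1 + Integral(b/cos(b), b)


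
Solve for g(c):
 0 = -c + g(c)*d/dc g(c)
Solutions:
 g(c) = -sqrt(C1 + c^2)
 g(c) = sqrt(C1 + c^2)


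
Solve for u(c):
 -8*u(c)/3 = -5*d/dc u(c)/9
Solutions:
 u(c) = C1*exp(24*c/5)


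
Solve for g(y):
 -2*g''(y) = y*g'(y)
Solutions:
 g(y) = C1 + C2*erf(y/2)


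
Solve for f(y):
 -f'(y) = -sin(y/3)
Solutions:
 f(y) = C1 - 3*cos(y/3)


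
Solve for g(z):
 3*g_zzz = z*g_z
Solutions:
 g(z) = C1 + Integral(C2*airyai(3^(2/3)*z/3) + C3*airybi(3^(2/3)*z/3), z)


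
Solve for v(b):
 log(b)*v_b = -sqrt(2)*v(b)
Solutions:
 v(b) = C1*exp(-sqrt(2)*li(b))


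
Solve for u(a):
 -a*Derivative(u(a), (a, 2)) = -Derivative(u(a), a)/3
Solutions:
 u(a) = C1 + C2*a^(4/3)


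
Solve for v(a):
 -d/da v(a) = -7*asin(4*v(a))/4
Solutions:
 Integral(1/asin(4*_y), (_y, v(a))) = C1 + 7*a/4


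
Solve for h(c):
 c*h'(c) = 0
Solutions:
 h(c) = C1


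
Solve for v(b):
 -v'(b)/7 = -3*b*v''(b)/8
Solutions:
 v(b) = C1 + C2*b^(29/21)


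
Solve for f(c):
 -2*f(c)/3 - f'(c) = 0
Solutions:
 f(c) = C1*exp(-2*c/3)


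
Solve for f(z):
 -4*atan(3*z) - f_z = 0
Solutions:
 f(z) = C1 - 4*z*atan(3*z) + 2*log(9*z^2 + 1)/3


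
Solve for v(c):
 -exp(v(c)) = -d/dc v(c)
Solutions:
 v(c) = log(-1/(C1 + c))


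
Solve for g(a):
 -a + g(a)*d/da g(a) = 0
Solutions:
 g(a) = -sqrt(C1 + a^2)
 g(a) = sqrt(C1 + a^2)


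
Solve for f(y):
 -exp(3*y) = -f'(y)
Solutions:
 f(y) = C1 + exp(3*y)/3


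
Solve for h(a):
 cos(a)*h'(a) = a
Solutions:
 h(a) = C1 + Integral(a/cos(a), a)


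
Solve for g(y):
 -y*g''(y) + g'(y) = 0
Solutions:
 g(y) = C1 + C2*y^2


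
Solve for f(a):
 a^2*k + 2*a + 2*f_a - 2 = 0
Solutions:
 f(a) = C1 - a^3*k/6 - a^2/2 + a


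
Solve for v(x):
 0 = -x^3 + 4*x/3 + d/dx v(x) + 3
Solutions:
 v(x) = C1 + x^4/4 - 2*x^2/3 - 3*x


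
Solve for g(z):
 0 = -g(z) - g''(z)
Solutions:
 g(z) = C1*sin(z) + C2*cos(z)


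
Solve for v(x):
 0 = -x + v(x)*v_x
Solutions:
 v(x) = -sqrt(C1 + x^2)
 v(x) = sqrt(C1 + x^2)


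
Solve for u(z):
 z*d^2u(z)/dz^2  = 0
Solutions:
 u(z) = C1 + C2*z


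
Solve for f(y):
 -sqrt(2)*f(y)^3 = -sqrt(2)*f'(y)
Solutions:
 f(y) = -sqrt(2)*sqrt(-1/(C1 + y))/2
 f(y) = sqrt(2)*sqrt(-1/(C1 + y))/2


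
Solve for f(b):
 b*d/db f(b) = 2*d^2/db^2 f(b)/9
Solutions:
 f(b) = C1 + C2*erfi(3*b/2)


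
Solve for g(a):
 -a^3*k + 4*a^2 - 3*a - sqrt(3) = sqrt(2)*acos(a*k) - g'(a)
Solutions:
 g(a) = C1 + a^4*k/4 - 4*a^3/3 + 3*a^2/2 + sqrt(3)*a + sqrt(2)*Piecewise((a*acos(a*k) - sqrt(-a^2*k^2 + 1)/k, Ne(k, 0)), (pi*a/2, True))


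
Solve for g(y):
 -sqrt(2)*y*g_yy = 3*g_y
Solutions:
 g(y) = C1 + C2*y^(1 - 3*sqrt(2)/2)


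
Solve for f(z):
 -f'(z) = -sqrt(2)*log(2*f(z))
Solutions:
 -sqrt(2)*Integral(1/(log(_y) + log(2)), (_y, f(z)))/2 = C1 - z


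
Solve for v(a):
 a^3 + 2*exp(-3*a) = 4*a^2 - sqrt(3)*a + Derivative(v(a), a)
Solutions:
 v(a) = C1 + a^4/4 - 4*a^3/3 + sqrt(3)*a^2/2 - 2*exp(-3*a)/3


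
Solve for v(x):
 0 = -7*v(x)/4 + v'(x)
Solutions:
 v(x) = C1*exp(7*x/4)


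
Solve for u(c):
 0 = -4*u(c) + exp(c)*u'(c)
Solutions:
 u(c) = C1*exp(-4*exp(-c))


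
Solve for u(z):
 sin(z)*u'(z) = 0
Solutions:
 u(z) = C1


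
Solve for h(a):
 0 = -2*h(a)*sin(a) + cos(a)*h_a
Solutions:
 h(a) = C1/cos(a)^2


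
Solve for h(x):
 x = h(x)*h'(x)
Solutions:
 h(x) = -sqrt(C1 + x^2)
 h(x) = sqrt(C1 + x^2)


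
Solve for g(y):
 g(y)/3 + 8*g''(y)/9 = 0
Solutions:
 g(y) = C1*sin(sqrt(6)*y/4) + C2*cos(sqrt(6)*y/4)


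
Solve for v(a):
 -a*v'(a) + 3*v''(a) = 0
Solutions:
 v(a) = C1 + C2*erfi(sqrt(6)*a/6)


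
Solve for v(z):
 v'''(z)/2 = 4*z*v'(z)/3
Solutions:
 v(z) = C1 + Integral(C2*airyai(2*3^(2/3)*z/3) + C3*airybi(2*3^(2/3)*z/3), z)


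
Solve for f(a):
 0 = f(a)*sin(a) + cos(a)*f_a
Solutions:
 f(a) = C1*cos(a)


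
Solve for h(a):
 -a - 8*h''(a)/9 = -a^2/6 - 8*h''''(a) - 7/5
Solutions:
 h(a) = C1 + C2*a + C3*exp(-a/3) + C4*exp(a/3) + a^4/64 - 3*a^3/16 + 99*a^2/40


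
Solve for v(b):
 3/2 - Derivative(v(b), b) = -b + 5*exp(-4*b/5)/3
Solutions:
 v(b) = C1 + b^2/2 + 3*b/2 + 25*exp(-4*b/5)/12


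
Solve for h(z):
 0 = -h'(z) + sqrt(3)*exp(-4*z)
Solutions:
 h(z) = C1 - sqrt(3)*exp(-4*z)/4


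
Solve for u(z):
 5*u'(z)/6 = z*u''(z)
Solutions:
 u(z) = C1 + C2*z^(11/6)


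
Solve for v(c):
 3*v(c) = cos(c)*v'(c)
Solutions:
 v(c) = C1*(sin(c) + 1)^(3/2)/(sin(c) - 1)^(3/2)


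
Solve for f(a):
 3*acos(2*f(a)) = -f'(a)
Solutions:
 Integral(1/acos(2*_y), (_y, f(a))) = C1 - 3*a


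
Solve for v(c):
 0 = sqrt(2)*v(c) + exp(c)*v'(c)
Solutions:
 v(c) = C1*exp(sqrt(2)*exp(-c))


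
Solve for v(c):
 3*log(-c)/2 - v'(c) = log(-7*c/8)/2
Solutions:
 v(c) = C1 + c*log(-c) + c*(-log(7) - 1 + log(2) + log(14)/2)


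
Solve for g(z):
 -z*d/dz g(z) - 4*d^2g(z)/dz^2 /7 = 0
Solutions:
 g(z) = C1 + C2*erf(sqrt(14)*z/4)


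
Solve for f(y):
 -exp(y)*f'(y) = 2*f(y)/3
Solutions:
 f(y) = C1*exp(2*exp(-y)/3)


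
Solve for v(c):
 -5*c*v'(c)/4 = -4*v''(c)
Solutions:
 v(c) = C1 + C2*erfi(sqrt(10)*c/8)


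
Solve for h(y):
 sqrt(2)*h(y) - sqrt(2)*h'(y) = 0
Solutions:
 h(y) = C1*exp(y)


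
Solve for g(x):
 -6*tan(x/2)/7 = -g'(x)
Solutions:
 g(x) = C1 - 12*log(cos(x/2))/7


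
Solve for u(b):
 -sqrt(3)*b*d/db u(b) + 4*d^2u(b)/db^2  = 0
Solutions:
 u(b) = C1 + C2*erfi(sqrt(2)*3^(1/4)*b/4)


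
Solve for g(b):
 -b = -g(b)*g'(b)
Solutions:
 g(b) = -sqrt(C1 + b^2)
 g(b) = sqrt(C1 + b^2)


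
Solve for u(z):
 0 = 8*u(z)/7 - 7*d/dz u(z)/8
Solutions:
 u(z) = C1*exp(64*z/49)


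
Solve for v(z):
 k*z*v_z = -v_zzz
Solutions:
 v(z) = C1 + Integral(C2*airyai(z*(-k)^(1/3)) + C3*airybi(z*(-k)^(1/3)), z)


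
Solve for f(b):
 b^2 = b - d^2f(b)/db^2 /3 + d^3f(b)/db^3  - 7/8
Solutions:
 f(b) = C1 + C2*b + C3*exp(b/3) - b^4/4 - 5*b^3/2 - 381*b^2/16


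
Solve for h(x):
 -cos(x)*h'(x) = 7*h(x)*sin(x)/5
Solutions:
 h(x) = C1*cos(x)^(7/5)


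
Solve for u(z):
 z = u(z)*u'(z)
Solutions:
 u(z) = -sqrt(C1 + z^2)
 u(z) = sqrt(C1 + z^2)


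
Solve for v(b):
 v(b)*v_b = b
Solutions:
 v(b) = -sqrt(C1 + b^2)
 v(b) = sqrt(C1 + b^2)


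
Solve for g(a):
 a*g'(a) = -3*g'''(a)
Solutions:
 g(a) = C1 + Integral(C2*airyai(-3^(2/3)*a/3) + C3*airybi(-3^(2/3)*a/3), a)


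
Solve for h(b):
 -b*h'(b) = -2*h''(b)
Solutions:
 h(b) = C1 + C2*erfi(b/2)


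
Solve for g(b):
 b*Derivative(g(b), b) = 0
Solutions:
 g(b) = C1


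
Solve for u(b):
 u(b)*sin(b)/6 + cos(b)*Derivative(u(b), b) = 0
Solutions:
 u(b) = C1*cos(b)^(1/6)


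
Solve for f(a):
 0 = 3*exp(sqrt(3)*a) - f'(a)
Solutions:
 f(a) = C1 + sqrt(3)*exp(sqrt(3)*a)


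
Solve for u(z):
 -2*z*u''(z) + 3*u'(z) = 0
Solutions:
 u(z) = C1 + C2*z^(5/2)


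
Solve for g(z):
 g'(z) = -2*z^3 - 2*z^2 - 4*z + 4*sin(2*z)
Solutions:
 g(z) = C1 - z^4/2 - 2*z^3/3 - 2*z^2 - 2*cos(2*z)


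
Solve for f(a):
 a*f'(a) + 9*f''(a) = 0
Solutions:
 f(a) = C1 + C2*erf(sqrt(2)*a/6)


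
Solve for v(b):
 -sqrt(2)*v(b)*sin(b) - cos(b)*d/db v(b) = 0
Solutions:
 v(b) = C1*cos(b)^(sqrt(2))


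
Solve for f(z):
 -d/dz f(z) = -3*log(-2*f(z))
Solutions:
 -Integral(1/(log(-_y) + log(2)), (_y, f(z)))/3 = C1 - z


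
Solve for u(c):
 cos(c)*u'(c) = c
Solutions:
 u(c) = C1 + Integral(c/cos(c), c)


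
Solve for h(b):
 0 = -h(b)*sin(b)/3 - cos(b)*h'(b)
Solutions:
 h(b) = C1*cos(b)^(1/3)


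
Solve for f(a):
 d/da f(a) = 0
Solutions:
 f(a) = C1


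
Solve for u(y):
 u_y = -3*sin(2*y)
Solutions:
 u(y) = C1 + 3*cos(2*y)/2


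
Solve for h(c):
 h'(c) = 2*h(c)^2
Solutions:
 h(c) = -1/(C1 + 2*c)


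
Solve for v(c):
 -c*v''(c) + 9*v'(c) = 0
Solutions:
 v(c) = C1 + C2*c^10


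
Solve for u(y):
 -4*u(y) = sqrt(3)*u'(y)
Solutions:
 u(y) = C1*exp(-4*sqrt(3)*y/3)


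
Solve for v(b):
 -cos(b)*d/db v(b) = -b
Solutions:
 v(b) = C1 + Integral(b/cos(b), b)


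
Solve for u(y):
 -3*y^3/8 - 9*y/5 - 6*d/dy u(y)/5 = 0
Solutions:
 u(y) = C1 - 5*y^4/64 - 3*y^2/4


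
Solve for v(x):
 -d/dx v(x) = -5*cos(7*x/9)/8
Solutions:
 v(x) = C1 + 45*sin(7*x/9)/56


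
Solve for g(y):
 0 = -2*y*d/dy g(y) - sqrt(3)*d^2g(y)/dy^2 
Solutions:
 g(y) = C1 + C2*erf(3^(3/4)*y/3)


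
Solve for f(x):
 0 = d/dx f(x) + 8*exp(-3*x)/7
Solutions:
 f(x) = C1 + 8*exp(-3*x)/21


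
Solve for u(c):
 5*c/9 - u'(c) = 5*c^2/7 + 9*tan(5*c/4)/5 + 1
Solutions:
 u(c) = C1 - 5*c^3/21 + 5*c^2/18 - c + 36*log(cos(5*c/4))/25


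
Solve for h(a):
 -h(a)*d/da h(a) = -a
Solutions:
 h(a) = -sqrt(C1 + a^2)
 h(a) = sqrt(C1 + a^2)


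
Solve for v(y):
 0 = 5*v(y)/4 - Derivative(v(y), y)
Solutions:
 v(y) = C1*exp(5*y/4)


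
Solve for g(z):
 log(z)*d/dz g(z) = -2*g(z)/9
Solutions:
 g(z) = C1*exp(-2*li(z)/9)


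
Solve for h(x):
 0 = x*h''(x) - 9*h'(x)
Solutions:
 h(x) = C1 + C2*x^10


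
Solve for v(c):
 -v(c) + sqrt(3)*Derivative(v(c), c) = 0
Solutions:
 v(c) = C1*exp(sqrt(3)*c/3)


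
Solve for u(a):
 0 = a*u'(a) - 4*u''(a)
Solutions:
 u(a) = C1 + C2*erfi(sqrt(2)*a/4)


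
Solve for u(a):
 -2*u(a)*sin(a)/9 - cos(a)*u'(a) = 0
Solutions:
 u(a) = C1*cos(a)^(2/9)


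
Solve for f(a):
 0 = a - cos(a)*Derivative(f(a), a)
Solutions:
 f(a) = C1 + Integral(a/cos(a), a)


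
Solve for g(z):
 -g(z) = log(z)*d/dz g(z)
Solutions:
 g(z) = C1*exp(-li(z))


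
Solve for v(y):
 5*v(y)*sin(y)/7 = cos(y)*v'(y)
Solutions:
 v(y) = C1/cos(y)^(5/7)


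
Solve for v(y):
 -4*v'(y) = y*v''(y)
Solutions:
 v(y) = C1 + C2/y^3


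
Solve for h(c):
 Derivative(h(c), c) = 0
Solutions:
 h(c) = C1


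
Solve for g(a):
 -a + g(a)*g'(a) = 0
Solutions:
 g(a) = -sqrt(C1 + a^2)
 g(a) = sqrt(C1 + a^2)


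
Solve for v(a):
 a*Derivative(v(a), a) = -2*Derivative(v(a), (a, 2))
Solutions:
 v(a) = C1 + C2*erf(a/2)


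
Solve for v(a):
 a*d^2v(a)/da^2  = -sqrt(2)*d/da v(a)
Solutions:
 v(a) = C1 + C2*a^(1 - sqrt(2))


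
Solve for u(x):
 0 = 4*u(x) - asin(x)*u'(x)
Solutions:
 u(x) = C1*exp(4*Integral(1/asin(x), x))


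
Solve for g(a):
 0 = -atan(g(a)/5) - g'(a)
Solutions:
 Integral(1/atan(_y/5), (_y, g(a))) = C1 - a


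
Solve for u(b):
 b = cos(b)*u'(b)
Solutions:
 u(b) = C1 + Integral(b/cos(b), b)


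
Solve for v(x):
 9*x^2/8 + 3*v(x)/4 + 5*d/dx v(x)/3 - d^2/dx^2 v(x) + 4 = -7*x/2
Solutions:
 v(x) = C1*exp(x*(5 - 2*sqrt(13))/6) + C2*exp(x*(5 + 2*sqrt(13))/6) - 3*x^2/2 + 2*x - 124/9


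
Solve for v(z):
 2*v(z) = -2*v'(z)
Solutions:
 v(z) = C1*exp(-z)


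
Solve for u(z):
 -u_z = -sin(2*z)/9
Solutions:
 u(z) = C1 - cos(2*z)/18


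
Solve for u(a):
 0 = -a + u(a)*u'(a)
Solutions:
 u(a) = -sqrt(C1 + a^2)
 u(a) = sqrt(C1 + a^2)


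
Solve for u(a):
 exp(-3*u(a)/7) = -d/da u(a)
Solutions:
 u(a) = 7*log(C1 - 3*a/7)/3
 u(a) = 7*log(7^(2/3)*(-3^(1/3) - 3^(5/6)*I)*(C1 - a)^(1/3)/14)
 u(a) = 7*log(7^(2/3)*(-3^(1/3) + 3^(5/6)*I)*(C1 - a)^(1/3)/14)


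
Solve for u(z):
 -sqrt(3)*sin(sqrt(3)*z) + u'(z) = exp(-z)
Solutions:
 u(z) = C1 - cos(sqrt(3)*z) - exp(-z)


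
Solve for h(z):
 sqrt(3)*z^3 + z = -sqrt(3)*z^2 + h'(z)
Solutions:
 h(z) = C1 + sqrt(3)*z^4/4 + sqrt(3)*z^3/3 + z^2/2


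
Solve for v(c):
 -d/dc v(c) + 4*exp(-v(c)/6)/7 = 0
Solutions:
 v(c) = 6*log(C1 + 2*c/21)


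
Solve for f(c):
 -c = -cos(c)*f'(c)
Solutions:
 f(c) = C1 + Integral(c/cos(c), c)


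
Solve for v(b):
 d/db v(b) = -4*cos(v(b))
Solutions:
 v(b) = pi - asin((C1 + exp(8*b))/(C1 - exp(8*b)))
 v(b) = asin((C1 + exp(8*b))/(C1 - exp(8*b)))


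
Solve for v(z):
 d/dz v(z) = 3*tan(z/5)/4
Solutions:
 v(z) = C1 - 15*log(cos(z/5))/4


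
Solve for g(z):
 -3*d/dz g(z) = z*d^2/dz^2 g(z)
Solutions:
 g(z) = C1 + C2/z^2


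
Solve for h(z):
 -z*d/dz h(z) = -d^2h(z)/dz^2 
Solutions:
 h(z) = C1 + C2*erfi(sqrt(2)*z/2)


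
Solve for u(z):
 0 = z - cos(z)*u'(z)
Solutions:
 u(z) = C1 + Integral(z/cos(z), z)


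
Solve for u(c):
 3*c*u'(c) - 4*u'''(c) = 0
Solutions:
 u(c) = C1 + Integral(C2*airyai(6^(1/3)*c/2) + C3*airybi(6^(1/3)*c/2), c)


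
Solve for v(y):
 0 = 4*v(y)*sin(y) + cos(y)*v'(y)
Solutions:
 v(y) = C1*cos(y)^4


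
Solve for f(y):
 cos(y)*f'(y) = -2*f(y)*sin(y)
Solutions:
 f(y) = C1*cos(y)^2


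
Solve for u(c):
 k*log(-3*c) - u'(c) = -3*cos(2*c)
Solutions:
 u(c) = C1 + c*k*(log(-c) - 1) + c*k*log(3) + 3*sin(2*c)/2


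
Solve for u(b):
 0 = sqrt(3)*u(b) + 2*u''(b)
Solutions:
 u(b) = C1*sin(sqrt(2)*3^(1/4)*b/2) + C2*cos(sqrt(2)*3^(1/4)*b/2)


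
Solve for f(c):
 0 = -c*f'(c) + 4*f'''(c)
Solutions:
 f(c) = C1 + Integral(C2*airyai(2^(1/3)*c/2) + C3*airybi(2^(1/3)*c/2), c)


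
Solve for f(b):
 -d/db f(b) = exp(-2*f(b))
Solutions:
 f(b) = log(-sqrt(C1 - 2*b))
 f(b) = log(C1 - 2*b)/2


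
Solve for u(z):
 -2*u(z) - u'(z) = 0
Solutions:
 u(z) = C1*exp(-2*z)


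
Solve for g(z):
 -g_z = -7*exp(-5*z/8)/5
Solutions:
 g(z) = C1 - 56*exp(-5*z/8)/25


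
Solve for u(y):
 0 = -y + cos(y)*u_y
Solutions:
 u(y) = C1 + Integral(y/cos(y), y)


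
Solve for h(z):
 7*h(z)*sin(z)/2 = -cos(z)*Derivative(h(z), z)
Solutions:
 h(z) = C1*cos(z)^(7/2)


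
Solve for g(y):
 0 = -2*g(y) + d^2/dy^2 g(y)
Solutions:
 g(y) = C1*exp(-sqrt(2)*y) + C2*exp(sqrt(2)*y)


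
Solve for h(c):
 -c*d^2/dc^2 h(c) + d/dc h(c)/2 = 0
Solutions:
 h(c) = C1 + C2*c^(3/2)


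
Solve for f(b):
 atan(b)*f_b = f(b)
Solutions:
 f(b) = C1*exp(Integral(1/atan(b), b))


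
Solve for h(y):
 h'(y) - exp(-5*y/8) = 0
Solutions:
 h(y) = C1 - 8*exp(-5*y/8)/5


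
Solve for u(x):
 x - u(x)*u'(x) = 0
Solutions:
 u(x) = -sqrt(C1 + x^2)
 u(x) = sqrt(C1 + x^2)


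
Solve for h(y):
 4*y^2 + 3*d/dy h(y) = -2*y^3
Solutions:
 h(y) = C1 - y^4/6 - 4*y^3/9


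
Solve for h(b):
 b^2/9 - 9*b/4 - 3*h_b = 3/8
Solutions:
 h(b) = C1 + b^3/81 - 3*b^2/8 - b/8


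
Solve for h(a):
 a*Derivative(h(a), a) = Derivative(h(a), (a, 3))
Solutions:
 h(a) = C1 + Integral(C2*airyai(a) + C3*airybi(a), a)


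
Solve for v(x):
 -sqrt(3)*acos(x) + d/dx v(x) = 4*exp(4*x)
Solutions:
 v(x) = C1 + sqrt(3)*(x*acos(x) - sqrt(1 - x^2)) + exp(4*x)


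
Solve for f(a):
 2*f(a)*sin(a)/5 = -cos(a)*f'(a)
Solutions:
 f(a) = C1*cos(a)^(2/5)


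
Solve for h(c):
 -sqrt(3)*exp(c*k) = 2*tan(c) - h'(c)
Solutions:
 h(c) = C1 + sqrt(3)*Piecewise((exp(c*k)/k, Ne(k, 0)), (c, True)) - 2*log(cos(c))


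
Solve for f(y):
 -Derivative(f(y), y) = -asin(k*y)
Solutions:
 f(y) = C1 + Piecewise((y*asin(k*y) + sqrt(-k^2*y^2 + 1)/k, Ne(k, 0)), (0, True))


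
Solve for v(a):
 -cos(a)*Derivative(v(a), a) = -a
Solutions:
 v(a) = C1 + Integral(a/cos(a), a)


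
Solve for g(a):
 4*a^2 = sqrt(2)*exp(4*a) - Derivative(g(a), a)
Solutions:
 g(a) = C1 - 4*a^3/3 + sqrt(2)*exp(4*a)/4


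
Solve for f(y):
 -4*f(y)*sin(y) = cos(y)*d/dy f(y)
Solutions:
 f(y) = C1*cos(y)^4


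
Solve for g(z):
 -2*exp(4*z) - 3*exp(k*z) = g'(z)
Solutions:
 g(z) = C1 - exp(4*z)/2 - 3*exp(k*z)/k


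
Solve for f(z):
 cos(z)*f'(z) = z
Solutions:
 f(z) = C1 + Integral(z/cos(z), z)


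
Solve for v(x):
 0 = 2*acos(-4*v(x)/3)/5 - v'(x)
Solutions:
 Integral(1/acos(-4*_y/3), (_y, v(x))) = C1 + 2*x/5


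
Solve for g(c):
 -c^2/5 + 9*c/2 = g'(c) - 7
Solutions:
 g(c) = C1 - c^3/15 + 9*c^2/4 + 7*c


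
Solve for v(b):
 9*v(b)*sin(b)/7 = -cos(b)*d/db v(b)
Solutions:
 v(b) = C1*cos(b)^(9/7)


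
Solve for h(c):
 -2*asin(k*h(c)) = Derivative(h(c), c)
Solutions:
 Integral(1/asin(_y*k), (_y, h(c))) = C1 - 2*c


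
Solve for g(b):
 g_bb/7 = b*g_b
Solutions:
 g(b) = C1 + C2*erfi(sqrt(14)*b/2)


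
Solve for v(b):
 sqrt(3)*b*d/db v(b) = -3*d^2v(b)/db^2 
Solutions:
 v(b) = C1 + C2*erf(sqrt(2)*3^(3/4)*b/6)


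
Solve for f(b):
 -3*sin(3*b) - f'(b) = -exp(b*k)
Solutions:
 f(b) = C1 + cos(3*b) + exp(b*k)/k


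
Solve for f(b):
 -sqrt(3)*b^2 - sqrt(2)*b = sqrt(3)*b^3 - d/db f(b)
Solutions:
 f(b) = C1 + sqrt(3)*b^4/4 + sqrt(3)*b^3/3 + sqrt(2)*b^2/2


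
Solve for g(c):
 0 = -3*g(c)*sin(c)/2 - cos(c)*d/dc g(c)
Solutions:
 g(c) = C1*cos(c)^(3/2)


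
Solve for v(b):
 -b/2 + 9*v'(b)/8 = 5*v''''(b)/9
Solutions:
 v(b) = C1 + C4*exp(3*3^(1/3)*5^(2/3)*b/10) + 2*b^2/9 + (C2*sin(3*3^(5/6)*5^(2/3)*b/20) + C3*cos(3*3^(5/6)*5^(2/3)*b/20))*exp(-3*3^(1/3)*5^(2/3)*b/20)


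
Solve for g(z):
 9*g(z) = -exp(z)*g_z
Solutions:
 g(z) = C1*exp(9*exp(-z))


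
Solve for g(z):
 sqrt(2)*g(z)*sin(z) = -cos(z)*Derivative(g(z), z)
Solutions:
 g(z) = C1*cos(z)^(sqrt(2))


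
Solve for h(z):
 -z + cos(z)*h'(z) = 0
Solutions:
 h(z) = C1 + Integral(z/cos(z), z)


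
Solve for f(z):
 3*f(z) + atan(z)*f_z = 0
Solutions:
 f(z) = C1*exp(-3*Integral(1/atan(z), z))


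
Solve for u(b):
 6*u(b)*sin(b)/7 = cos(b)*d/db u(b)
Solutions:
 u(b) = C1/cos(b)^(6/7)


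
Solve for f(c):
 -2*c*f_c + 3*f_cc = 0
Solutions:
 f(c) = C1 + C2*erfi(sqrt(3)*c/3)


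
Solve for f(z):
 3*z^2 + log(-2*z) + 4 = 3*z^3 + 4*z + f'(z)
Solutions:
 f(z) = C1 - 3*z^4/4 + z^3 - 2*z^2 + z*log(-z) + z*(log(2) + 3)


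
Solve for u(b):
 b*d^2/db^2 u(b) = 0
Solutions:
 u(b) = C1 + C2*b


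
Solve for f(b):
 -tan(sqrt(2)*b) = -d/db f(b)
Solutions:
 f(b) = C1 - sqrt(2)*log(cos(sqrt(2)*b))/2


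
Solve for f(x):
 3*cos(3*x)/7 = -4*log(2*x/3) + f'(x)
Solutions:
 f(x) = C1 + 4*x*log(x) - 4*x*log(3) - 4*x + 4*x*log(2) + sin(3*x)/7


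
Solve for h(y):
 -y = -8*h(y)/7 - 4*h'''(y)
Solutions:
 h(y) = C3*exp(-2^(1/3)*7^(2/3)*y/7) + 7*y/8 + (C1*sin(2^(1/3)*sqrt(3)*7^(2/3)*y/14) + C2*cos(2^(1/3)*sqrt(3)*7^(2/3)*y/14))*exp(2^(1/3)*7^(2/3)*y/14)


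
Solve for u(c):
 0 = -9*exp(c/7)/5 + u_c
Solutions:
 u(c) = C1 + 63*exp(c/7)/5


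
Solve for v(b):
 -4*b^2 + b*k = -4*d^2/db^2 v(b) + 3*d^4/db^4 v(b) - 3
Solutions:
 v(b) = C1 + C2*b + C3*exp(-2*sqrt(3)*b/3) + C4*exp(2*sqrt(3)*b/3) + b^4/12 - b^3*k/24 + 3*b^2/8


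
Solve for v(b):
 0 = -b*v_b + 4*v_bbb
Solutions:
 v(b) = C1 + Integral(C2*airyai(2^(1/3)*b/2) + C3*airybi(2^(1/3)*b/2), b)


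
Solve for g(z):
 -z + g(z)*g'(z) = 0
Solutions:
 g(z) = -sqrt(C1 + z^2)
 g(z) = sqrt(C1 + z^2)


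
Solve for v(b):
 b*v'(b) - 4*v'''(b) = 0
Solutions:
 v(b) = C1 + Integral(C2*airyai(2^(1/3)*b/2) + C3*airybi(2^(1/3)*b/2), b)


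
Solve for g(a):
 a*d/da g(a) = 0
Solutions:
 g(a) = C1


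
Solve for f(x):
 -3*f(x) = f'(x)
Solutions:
 f(x) = C1*exp(-3*x)


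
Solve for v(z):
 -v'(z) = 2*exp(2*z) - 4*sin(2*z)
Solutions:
 v(z) = C1 - exp(2*z) - 2*cos(2*z)


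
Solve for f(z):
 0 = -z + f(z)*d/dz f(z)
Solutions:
 f(z) = -sqrt(C1 + z^2)
 f(z) = sqrt(C1 + z^2)


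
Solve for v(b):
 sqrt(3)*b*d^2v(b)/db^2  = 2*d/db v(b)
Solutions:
 v(b) = C1 + C2*b^(1 + 2*sqrt(3)/3)


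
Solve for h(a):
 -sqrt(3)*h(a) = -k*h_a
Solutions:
 h(a) = C1*exp(sqrt(3)*a/k)


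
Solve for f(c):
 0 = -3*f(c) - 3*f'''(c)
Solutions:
 f(c) = C3*exp(-c) + (C1*sin(sqrt(3)*c/2) + C2*cos(sqrt(3)*c/2))*exp(c/2)


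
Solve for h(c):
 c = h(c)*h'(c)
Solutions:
 h(c) = -sqrt(C1 + c^2)
 h(c) = sqrt(C1 + c^2)


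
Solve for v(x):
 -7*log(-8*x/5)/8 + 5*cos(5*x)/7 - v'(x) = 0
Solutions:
 v(x) = C1 - 7*x*log(-x)/8 - 21*x*log(2)/8 + 7*x/8 + 7*x*log(5)/8 + sin(5*x)/7


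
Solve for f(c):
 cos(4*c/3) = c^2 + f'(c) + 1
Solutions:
 f(c) = C1 - c^3/3 - c + 3*sin(4*c/3)/4


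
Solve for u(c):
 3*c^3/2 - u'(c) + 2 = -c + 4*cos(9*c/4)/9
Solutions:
 u(c) = C1 + 3*c^4/8 + c^2/2 + 2*c - 16*sin(9*c/4)/81


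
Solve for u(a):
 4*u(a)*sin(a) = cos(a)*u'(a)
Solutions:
 u(a) = C1/cos(a)^4


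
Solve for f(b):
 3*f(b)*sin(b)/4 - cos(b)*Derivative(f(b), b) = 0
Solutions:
 f(b) = C1/cos(b)^(3/4)


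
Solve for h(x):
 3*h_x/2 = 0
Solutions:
 h(x) = C1


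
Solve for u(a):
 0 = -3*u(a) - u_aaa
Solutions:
 u(a) = C3*exp(-3^(1/3)*a) + (C1*sin(3^(5/6)*a/2) + C2*cos(3^(5/6)*a/2))*exp(3^(1/3)*a/2)


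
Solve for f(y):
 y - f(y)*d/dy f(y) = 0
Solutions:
 f(y) = -sqrt(C1 + y^2)
 f(y) = sqrt(C1 + y^2)


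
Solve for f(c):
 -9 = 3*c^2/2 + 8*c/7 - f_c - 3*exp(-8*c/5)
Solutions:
 f(c) = C1 + c^3/2 + 4*c^2/7 + 9*c + 15*exp(-8*c/5)/8


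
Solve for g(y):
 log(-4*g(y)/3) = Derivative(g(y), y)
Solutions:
 -Integral(1/(log(-_y) - log(3) + 2*log(2)), (_y, g(y))) = C1 - y


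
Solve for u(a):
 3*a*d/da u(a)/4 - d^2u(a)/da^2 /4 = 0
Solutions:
 u(a) = C1 + C2*erfi(sqrt(6)*a/2)


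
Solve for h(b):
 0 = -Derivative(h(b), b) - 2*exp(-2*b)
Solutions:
 h(b) = C1 + exp(-2*b)


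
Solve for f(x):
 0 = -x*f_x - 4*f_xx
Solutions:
 f(x) = C1 + C2*erf(sqrt(2)*x/4)


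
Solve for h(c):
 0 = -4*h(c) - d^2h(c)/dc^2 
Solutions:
 h(c) = C1*sin(2*c) + C2*cos(2*c)


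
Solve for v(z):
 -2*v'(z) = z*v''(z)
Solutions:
 v(z) = C1 + C2/z


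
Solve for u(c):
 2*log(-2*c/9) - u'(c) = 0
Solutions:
 u(c) = C1 + 2*c*log(-c) + 2*c*(-2*log(3) - 1 + log(2))


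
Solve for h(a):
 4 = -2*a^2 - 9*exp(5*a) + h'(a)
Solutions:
 h(a) = C1 + 2*a^3/3 + 4*a + 9*exp(5*a)/5


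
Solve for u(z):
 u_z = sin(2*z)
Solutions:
 u(z) = C1 - cos(2*z)/2


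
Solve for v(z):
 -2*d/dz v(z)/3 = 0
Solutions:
 v(z) = C1


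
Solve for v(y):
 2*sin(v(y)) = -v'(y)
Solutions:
 v(y) = -acos((-C1 - exp(4*y))/(C1 - exp(4*y))) + 2*pi
 v(y) = acos((-C1 - exp(4*y))/(C1 - exp(4*y)))


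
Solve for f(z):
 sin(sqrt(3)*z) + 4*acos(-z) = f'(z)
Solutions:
 f(z) = C1 + 4*z*acos(-z) + 4*sqrt(1 - z^2) - sqrt(3)*cos(sqrt(3)*z)/3


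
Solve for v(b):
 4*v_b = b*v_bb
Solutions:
 v(b) = C1 + C2*b^5


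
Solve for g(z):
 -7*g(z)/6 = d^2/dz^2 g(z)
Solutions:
 g(z) = C1*sin(sqrt(42)*z/6) + C2*cos(sqrt(42)*z/6)


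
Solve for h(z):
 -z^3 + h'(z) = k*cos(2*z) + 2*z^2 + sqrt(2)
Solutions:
 h(z) = C1 + k*sin(2*z)/2 + z^4/4 + 2*z^3/3 + sqrt(2)*z


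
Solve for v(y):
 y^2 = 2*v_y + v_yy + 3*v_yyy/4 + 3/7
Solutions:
 v(y) = C1 + y^3/6 - y^2/4 - 19*y/56 + (C2*sin(2*sqrt(5)*y/3) + C3*cos(2*sqrt(5)*y/3))*exp(-2*y/3)


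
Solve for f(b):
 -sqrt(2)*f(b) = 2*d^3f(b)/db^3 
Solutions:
 f(b) = C3*exp(-2^(5/6)*b/2) + (C1*sin(2^(5/6)*sqrt(3)*b/4) + C2*cos(2^(5/6)*sqrt(3)*b/4))*exp(2^(5/6)*b/4)


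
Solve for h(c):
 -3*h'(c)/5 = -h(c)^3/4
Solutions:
 h(c) = -sqrt(6)*sqrt(-1/(C1 + 5*c))
 h(c) = sqrt(6)*sqrt(-1/(C1 + 5*c))


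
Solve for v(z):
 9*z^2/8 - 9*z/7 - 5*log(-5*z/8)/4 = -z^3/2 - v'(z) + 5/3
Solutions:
 v(z) = C1 - z^4/8 - 3*z^3/8 + 9*z^2/14 + 5*z*log(-z)/4 + 5*z*(-9*log(2) + 1 + 3*log(5))/12


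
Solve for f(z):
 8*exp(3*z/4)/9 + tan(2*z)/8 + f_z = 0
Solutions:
 f(z) = C1 - 32*exp(3*z/4)/27 + log(cos(2*z))/16


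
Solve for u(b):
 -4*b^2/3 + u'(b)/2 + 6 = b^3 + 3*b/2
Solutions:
 u(b) = C1 + b^4/2 + 8*b^3/9 + 3*b^2/2 - 12*b


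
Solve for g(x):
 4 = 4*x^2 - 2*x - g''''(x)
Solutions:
 g(x) = C1 + C2*x + C3*x^2 + C4*x^3 + x^6/90 - x^5/60 - x^4/6


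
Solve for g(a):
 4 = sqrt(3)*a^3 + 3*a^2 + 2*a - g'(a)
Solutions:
 g(a) = C1 + sqrt(3)*a^4/4 + a^3 + a^2 - 4*a


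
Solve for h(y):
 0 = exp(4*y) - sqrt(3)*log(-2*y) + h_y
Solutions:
 h(y) = C1 + sqrt(3)*y*log(-y) + sqrt(3)*y*(-1 + log(2)) - exp(4*y)/4


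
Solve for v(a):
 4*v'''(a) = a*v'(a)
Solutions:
 v(a) = C1 + Integral(C2*airyai(2^(1/3)*a/2) + C3*airybi(2^(1/3)*a/2), a)


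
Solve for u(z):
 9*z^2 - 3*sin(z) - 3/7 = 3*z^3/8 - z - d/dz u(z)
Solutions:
 u(z) = C1 + 3*z^4/32 - 3*z^3 - z^2/2 + 3*z/7 - 3*cos(z)


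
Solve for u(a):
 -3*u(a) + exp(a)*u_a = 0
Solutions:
 u(a) = C1*exp(-3*exp(-a))


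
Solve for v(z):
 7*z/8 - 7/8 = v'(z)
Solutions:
 v(z) = C1 + 7*z^2/16 - 7*z/8


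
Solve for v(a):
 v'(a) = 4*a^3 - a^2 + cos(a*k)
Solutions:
 v(a) = C1 + a^4 - a^3/3 + sin(a*k)/k


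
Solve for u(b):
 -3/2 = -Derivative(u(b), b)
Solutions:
 u(b) = C1 + 3*b/2


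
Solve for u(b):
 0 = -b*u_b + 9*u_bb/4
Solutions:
 u(b) = C1 + C2*erfi(sqrt(2)*b/3)


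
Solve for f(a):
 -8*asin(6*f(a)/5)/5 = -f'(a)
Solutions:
 Integral(1/asin(6*_y/5), (_y, f(a))) = C1 + 8*a/5


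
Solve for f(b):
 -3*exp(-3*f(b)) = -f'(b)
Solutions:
 f(b) = log(C1 + 9*b)/3
 f(b) = log((-3^(1/3) - 3^(5/6)*I)*(C1 + 3*b)^(1/3)/2)
 f(b) = log((-3^(1/3) + 3^(5/6)*I)*(C1 + 3*b)^(1/3)/2)


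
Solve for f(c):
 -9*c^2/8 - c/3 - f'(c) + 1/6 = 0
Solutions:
 f(c) = C1 - 3*c^3/8 - c^2/6 + c/6


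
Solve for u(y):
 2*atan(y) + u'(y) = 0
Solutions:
 u(y) = C1 - 2*y*atan(y) + log(y^2 + 1)


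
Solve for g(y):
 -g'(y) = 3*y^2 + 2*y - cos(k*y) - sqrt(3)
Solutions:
 g(y) = C1 - y^3 - y^2 + sqrt(3)*y + sin(k*y)/k


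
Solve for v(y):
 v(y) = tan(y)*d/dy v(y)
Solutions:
 v(y) = C1*sin(y)


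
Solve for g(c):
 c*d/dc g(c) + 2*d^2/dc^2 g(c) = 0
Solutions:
 g(c) = C1 + C2*erf(c/2)


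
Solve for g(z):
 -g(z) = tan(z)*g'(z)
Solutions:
 g(z) = C1/sin(z)


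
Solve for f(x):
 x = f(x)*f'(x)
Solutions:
 f(x) = -sqrt(C1 + x^2)
 f(x) = sqrt(C1 + x^2)


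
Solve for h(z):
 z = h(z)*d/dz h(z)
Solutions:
 h(z) = -sqrt(C1 + z^2)
 h(z) = sqrt(C1 + z^2)


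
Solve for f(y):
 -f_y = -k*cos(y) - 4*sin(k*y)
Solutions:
 f(y) = C1 + k*sin(y) - 4*cos(k*y)/k


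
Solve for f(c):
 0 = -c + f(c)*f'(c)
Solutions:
 f(c) = -sqrt(C1 + c^2)
 f(c) = sqrt(C1 + c^2)


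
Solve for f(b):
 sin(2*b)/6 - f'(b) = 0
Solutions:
 f(b) = C1 - cos(2*b)/12


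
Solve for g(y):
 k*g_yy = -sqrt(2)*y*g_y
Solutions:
 g(y) = C1 + C2*sqrt(k)*erf(2^(3/4)*y*sqrt(1/k)/2)


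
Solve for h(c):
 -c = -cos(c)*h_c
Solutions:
 h(c) = C1 + Integral(c/cos(c), c)


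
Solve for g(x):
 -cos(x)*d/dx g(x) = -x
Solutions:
 g(x) = C1 + Integral(x/cos(x), x)


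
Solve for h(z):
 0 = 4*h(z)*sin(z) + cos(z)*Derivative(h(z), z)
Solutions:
 h(z) = C1*cos(z)^4


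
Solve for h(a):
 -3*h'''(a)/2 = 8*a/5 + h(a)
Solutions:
 h(a) = C3*exp(-2^(1/3)*3^(2/3)*a/3) - 8*a/5 + (C1*sin(2^(1/3)*3^(1/6)*a/2) + C2*cos(2^(1/3)*3^(1/6)*a/2))*exp(2^(1/3)*3^(2/3)*a/6)


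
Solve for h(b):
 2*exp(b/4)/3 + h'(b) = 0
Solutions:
 h(b) = C1 - 8*exp(b/4)/3


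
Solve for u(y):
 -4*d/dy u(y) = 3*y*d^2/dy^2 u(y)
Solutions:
 u(y) = C1 + C2/y^(1/3)


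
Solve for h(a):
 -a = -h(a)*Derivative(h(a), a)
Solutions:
 h(a) = -sqrt(C1 + a^2)
 h(a) = sqrt(C1 + a^2)


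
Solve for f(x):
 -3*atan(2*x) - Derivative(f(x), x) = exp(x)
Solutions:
 f(x) = C1 - 3*x*atan(2*x) - exp(x) + 3*log(4*x^2 + 1)/4


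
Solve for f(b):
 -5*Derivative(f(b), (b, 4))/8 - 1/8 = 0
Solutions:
 f(b) = C1 + C2*b + C3*b^2 + C4*b^3 - b^4/120


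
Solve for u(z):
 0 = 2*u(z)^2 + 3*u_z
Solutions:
 u(z) = 3/(C1 + 2*z)


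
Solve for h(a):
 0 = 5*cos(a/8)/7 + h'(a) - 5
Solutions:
 h(a) = C1 + 5*a - 40*sin(a/8)/7


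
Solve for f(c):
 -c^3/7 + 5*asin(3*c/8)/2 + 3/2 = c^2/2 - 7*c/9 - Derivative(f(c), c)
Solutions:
 f(c) = C1 + c^4/28 + c^3/6 - 7*c^2/18 - 5*c*asin(3*c/8)/2 - 3*c/2 - 5*sqrt(64 - 9*c^2)/6


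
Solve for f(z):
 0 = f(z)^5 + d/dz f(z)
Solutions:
 f(z) = -I*(1/(C1 + 4*z))^(1/4)
 f(z) = I*(1/(C1 + 4*z))^(1/4)
 f(z) = -(1/(C1 + 4*z))^(1/4)
 f(z) = (1/(C1 + 4*z))^(1/4)


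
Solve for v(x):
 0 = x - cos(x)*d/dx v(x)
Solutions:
 v(x) = C1 + Integral(x/cos(x), x)


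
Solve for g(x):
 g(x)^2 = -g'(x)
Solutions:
 g(x) = 1/(C1 + x)


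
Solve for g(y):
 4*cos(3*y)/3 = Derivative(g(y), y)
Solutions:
 g(y) = C1 + 4*sin(3*y)/9


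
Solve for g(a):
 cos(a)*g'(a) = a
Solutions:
 g(a) = C1 + Integral(a/cos(a), a)


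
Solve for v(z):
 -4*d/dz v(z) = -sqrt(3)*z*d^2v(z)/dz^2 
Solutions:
 v(z) = C1 + C2*z^(1 + 4*sqrt(3)/3)


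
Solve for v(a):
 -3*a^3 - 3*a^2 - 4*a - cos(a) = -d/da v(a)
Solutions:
 v(a) = C1 + 3*a^4/4 + a^3 + 2*a^2 + sin(a)


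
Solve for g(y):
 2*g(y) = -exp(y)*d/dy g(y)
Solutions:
 g(y) = C1*exp(2*exp(-y))


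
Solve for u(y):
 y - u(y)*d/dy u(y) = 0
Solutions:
 u(y) = -sqrt(C1 + y^2)
 u(y) = sqrt(C1 + y^2)


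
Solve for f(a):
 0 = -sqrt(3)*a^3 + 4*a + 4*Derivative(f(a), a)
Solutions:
 f(a) = C1 + sqrt(3)*a^4/16 - a^2/2


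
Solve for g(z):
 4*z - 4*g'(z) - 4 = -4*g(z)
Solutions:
 g(z) = C1*exp(z) - z


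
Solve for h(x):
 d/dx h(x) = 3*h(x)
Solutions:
 h(x) = C1*exp(3*x)


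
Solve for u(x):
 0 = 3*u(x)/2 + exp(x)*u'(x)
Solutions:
 u(x) = C1*exp(3*exp(-x)/2)


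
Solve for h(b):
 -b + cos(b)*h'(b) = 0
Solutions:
 h(b) = C1 + Integral(b/cos(b), b)


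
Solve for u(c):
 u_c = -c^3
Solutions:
 u(c) = C1 - c^4/4


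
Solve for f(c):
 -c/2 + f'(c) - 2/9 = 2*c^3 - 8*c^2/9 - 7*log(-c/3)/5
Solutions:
 f(c) = C1 + c^4/2 - 8*c^3/27 + c^2/4 - 7*c*log(-c)/5 + c*(63*log(3) + 73)/45


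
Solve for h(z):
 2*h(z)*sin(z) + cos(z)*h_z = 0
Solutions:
 h(z) = C1*cos(z)^2


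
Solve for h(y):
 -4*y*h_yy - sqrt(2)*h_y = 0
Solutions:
 h(y) = C1 + C2*y^(1 - sqrt(2)/4)


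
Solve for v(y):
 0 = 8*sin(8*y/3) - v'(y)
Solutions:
 v(y) = C1 - 3*cos(8*y/3)


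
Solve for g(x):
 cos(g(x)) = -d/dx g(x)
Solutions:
 g(x) = pi - asin((C1 + exp(2*x))/(C1 - exp(2*x)))
 g(x) = asin((C1 + exp(2*x))/(C1 - exp(2*x)))


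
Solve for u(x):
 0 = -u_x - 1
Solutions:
 u(x) = C1 - x


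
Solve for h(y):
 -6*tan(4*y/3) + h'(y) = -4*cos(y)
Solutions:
 h(y) = C1 - 9*log(cos(4*y/3))/2 - 4*sin(y)


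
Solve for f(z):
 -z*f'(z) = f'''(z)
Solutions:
 f(z) = C1 + Integral(C2*airyai(-z) + C3*airybi(-z), z)


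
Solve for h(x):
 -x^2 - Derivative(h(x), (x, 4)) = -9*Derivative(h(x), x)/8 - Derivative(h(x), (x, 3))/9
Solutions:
 h(x) = C1 + C2*exp(x*(-2^(2/3)*(243*sqrt(531537) + 177163)^(1/3) - 8*2^(1/3)/(243*sqrt(531537) + 177163)^(1/3) + 8)/216)*sin(2^(1/3)*sqrt(3)*x*(-2^(1/3)*(243*sqrt(531537) + 177163)^(1/3) + 8/(243*sqrt(531537) + 177163)^(1/3))/216) + C3*exp(x*(-2^(2/3)*(243*sqrt(531537) + 177163)^(1/3) - 8*2^(1/3)/(243*sqrt(531537) + 177163)^(1/3) + 8)/216)*cos(2^(1/3)*sqrt(3)*x*(-2^(1/3)*(243*sqrt(531537) + 177163)^(1/3) + 8/(243*sqrt(531537) + 177163)^(1/3))/216) + C4*exp(x*(8*2^(1/3)/(243*sqrt(531537) + 177163)^(1/3) + 4 + 2^(2/3)*(243*sqrt(531537) + 177163)^(1/3))/108) + 8*x^3/27 - 128*x/729


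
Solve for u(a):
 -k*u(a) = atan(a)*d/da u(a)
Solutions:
 u(a) = C1*exp(-k*Integral(1/atan(a), a))
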